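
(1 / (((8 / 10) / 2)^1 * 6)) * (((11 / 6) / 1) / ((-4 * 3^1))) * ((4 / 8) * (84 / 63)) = -55 / 1296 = -0.04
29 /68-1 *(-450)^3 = 6196500029 /68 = 91125000.43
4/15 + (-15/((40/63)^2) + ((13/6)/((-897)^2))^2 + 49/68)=-1358714901695191/37510639852608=-36.22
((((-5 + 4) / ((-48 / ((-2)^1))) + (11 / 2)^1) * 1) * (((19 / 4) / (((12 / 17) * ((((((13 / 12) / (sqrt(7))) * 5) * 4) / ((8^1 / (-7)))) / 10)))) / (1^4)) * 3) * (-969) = 41001297 * sqrt(7) / 728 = 149009.94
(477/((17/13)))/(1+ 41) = 2067/238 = 8.68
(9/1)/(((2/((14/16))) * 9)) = 7/16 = 0.44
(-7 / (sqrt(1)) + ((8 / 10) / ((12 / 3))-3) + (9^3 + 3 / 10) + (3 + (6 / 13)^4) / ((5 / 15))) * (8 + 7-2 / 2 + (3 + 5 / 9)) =3288071087 / 257049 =12791.61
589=589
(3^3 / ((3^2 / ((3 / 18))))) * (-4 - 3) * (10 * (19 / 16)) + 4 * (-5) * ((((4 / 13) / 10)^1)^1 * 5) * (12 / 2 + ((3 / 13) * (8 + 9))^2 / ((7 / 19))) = -188.56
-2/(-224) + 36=4033/112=36.01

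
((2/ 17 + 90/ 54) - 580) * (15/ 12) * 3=-147445/ 68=-2168.31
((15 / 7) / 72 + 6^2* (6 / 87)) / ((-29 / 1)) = -12241 / 141288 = -0.09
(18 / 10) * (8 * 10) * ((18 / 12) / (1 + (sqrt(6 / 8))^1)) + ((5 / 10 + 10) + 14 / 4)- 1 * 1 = 877- 432 * sqrt(3) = 128.75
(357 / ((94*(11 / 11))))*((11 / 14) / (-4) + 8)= 22287 / 752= 29.64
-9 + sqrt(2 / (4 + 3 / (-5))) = -9 + sqrt(170) / 17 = -8.23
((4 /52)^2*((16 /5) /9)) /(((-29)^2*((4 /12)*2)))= 8 /2131935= 0.00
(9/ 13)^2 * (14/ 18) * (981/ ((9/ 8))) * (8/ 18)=24416/ 169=144.47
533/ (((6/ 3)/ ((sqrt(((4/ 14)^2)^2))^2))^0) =533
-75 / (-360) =5 / 24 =0.21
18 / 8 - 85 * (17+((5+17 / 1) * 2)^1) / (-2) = 10379 / 4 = 2594.75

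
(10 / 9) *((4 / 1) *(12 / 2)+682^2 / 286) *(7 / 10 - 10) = -665074 / 39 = -17053.18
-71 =-71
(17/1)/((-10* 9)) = -17/90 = -0.19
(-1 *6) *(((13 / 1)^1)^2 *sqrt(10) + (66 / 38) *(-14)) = 2772 / 19 - 1014 *sqrt(10) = -3060.65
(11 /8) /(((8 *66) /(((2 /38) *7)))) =7 /7296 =0.00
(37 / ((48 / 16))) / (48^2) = 37 / 6912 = 0.01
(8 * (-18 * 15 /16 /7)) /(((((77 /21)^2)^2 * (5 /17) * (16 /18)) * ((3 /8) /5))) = -557685 /102487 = -5.44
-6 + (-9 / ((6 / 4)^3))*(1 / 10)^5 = -225001 / 37500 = -6.00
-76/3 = -25.33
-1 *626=-626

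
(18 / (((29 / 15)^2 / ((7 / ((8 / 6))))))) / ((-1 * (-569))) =42525 / 957058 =0.04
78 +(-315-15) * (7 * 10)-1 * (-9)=-23013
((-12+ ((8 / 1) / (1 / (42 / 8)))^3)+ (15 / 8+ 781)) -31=598623 / 8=74827.88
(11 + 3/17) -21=-167/17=-9.82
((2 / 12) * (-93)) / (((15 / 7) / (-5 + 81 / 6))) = -3689 / 60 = -61.48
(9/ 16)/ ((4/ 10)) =45/ 32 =1.41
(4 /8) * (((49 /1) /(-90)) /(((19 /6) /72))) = -588 /95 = -6.19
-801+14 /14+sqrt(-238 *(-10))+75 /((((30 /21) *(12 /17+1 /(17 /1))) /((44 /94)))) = -469165 /611+2 *sqrt(595) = -719.08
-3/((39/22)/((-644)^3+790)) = 5875962268/13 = 451997097.54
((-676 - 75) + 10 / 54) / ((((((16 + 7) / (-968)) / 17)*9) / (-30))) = -3335960320 / 1863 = -1790638.93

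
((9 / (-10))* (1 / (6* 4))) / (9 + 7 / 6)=-9 / 2440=-0.00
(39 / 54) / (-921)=-13 / 16578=-0.00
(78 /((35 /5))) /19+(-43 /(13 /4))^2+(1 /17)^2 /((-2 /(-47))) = 2282916031 /12991706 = 175.72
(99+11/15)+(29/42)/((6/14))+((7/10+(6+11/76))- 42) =226367/3420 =66.19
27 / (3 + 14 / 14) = 6.75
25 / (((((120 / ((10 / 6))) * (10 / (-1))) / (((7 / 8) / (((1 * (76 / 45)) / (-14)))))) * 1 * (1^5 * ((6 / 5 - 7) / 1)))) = -0.04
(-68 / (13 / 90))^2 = 37454400 / 169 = 221623.67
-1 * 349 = -349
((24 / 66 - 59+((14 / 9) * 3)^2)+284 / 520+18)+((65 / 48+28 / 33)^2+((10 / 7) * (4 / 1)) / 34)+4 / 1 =-20038705537 / 2156394240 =-9.29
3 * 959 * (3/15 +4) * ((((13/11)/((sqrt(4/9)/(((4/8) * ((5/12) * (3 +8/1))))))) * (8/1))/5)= 785421/10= 78542.10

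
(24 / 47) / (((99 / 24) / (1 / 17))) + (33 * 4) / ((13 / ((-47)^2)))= 2562767764 / 114257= 22429.85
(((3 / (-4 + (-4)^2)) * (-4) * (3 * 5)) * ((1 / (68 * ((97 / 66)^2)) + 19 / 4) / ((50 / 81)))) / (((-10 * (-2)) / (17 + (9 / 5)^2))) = -187109061777 / 1599530000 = -116.98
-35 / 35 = -1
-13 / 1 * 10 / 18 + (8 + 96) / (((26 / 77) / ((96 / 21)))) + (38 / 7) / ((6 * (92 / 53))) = 8121929 / 5796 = 1401.30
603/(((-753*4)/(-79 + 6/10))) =19698/1255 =15.70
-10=-10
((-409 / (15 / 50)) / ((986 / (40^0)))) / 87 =-2045 / 128673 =-0.02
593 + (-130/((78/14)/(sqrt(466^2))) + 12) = -30805/3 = -10268.33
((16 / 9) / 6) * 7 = 56 / 27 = 2.07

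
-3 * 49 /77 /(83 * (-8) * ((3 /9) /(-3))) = -189 /7304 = -0.03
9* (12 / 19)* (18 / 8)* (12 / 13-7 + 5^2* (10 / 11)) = 578583 / 2717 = 212.95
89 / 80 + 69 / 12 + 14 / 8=689 / 80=8.61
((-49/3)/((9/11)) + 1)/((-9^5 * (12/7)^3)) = 2744/43046721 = 0.00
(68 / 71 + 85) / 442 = 359 / 1846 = 0.19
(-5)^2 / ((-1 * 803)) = -25 / 803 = -0.03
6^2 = 36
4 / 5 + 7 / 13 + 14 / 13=157 / 65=2.42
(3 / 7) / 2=0.21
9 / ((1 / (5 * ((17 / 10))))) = 153 / 2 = 76.50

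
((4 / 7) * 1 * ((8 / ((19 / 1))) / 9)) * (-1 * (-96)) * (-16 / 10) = -8192 / 1995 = -4.11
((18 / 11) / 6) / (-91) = -0.00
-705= -705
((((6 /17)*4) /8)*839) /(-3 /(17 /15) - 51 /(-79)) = -66281 /896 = -73.97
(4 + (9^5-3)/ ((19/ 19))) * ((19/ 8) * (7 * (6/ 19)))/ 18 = 206675/ 12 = 17222.92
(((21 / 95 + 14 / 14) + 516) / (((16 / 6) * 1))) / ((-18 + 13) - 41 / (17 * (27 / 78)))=-2819178 / 173945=-16.21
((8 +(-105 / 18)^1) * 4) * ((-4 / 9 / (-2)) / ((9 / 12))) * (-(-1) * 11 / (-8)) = -3.53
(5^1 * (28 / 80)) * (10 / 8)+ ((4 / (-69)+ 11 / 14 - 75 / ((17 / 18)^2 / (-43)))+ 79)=8257936049 / 2233392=3697.49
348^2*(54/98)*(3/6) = 1634904/49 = 33365.39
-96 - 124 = -220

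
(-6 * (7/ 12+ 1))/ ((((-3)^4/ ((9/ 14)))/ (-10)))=95/ 126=0.75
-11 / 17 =-0.65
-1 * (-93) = 93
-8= -8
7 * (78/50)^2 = 10647/625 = 17.04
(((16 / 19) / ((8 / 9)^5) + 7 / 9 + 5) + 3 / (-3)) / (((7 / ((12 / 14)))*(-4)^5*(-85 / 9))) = 134979 / 1693450240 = 0.00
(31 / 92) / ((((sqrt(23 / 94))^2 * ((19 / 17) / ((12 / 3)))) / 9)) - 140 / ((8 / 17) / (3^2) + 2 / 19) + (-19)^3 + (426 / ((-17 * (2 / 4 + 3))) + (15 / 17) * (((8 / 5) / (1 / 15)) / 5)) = -2110718159819 / 273899801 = -7706.17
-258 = -258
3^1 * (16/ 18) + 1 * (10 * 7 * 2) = 428/ 3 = 142.67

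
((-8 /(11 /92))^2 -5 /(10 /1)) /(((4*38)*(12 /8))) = 1083271 /55176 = 19.63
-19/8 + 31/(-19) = -609/152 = -4.01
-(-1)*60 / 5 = 12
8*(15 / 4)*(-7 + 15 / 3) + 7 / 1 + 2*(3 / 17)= -52.65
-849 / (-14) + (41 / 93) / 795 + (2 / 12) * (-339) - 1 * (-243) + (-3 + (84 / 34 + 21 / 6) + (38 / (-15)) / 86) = 189226666691 / 756650790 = 250.08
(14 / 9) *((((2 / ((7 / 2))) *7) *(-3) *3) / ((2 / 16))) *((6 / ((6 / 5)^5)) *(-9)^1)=87500 / 9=9722.22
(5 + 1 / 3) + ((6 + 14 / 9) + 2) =134 / 9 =14.89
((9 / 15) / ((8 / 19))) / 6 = 19 / 80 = 0.24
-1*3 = -3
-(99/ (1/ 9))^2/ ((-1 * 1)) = 793881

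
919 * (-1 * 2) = -1838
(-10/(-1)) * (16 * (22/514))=1760/257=6.85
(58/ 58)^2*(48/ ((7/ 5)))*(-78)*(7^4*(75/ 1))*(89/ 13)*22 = -72532152000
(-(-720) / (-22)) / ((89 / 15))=-5.52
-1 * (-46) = 46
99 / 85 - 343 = -29056 / 85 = -341.84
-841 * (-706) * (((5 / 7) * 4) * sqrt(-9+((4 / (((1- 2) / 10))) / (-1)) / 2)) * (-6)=-33758274.90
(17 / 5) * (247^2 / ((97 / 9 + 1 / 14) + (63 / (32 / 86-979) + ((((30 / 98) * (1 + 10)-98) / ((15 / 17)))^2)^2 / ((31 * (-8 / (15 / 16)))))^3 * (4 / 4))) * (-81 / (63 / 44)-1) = 892102140822751948673361390411222182807381692202188800000000 / 9347120565973869306249950241156521988845924126251697663375592098456659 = 0.00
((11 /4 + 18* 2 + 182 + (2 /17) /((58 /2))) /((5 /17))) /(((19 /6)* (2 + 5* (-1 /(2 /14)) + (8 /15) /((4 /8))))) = -3917943 /527858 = -7.42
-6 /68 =-3 /34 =-0.09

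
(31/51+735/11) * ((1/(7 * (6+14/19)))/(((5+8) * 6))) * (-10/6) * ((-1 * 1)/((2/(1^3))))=1796735/117621504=0.02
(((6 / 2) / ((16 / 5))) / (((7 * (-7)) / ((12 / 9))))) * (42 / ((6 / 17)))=-85 / 28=-3.04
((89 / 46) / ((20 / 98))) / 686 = 89 / 6440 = 0.01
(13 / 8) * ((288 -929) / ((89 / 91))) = -758303 / 712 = -1065.03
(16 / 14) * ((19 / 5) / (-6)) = -76 / 105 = -0.72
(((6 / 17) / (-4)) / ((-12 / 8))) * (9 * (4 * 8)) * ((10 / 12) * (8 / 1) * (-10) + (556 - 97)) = 112992 / 17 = 6646.59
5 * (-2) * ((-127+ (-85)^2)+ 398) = -74960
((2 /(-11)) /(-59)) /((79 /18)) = 36 /51271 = 0.00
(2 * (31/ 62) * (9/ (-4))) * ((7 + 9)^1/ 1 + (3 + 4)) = -207/ 4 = -51.75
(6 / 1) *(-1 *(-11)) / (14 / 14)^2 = 66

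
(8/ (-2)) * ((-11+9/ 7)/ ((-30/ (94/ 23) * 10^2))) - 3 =-184321/ 60375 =-3.05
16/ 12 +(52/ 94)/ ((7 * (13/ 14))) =200/ 141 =1.42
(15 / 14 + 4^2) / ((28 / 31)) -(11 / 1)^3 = -514343 / 392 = -1312.10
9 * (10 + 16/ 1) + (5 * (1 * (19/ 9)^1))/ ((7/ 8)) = 15502/ 63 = 246.06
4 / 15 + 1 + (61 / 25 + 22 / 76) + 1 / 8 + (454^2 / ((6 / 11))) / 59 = 4310596279 / 672600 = 6408.86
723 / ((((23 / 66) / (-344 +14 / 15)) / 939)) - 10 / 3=-668341630.85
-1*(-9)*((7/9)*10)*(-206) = -14420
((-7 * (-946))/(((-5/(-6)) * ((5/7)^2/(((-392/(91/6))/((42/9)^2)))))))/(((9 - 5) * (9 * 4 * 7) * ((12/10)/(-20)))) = 19866/65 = 305.63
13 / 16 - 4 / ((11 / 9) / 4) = -2161 / 176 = -12.28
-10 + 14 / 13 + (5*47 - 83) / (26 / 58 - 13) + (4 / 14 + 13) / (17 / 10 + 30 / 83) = -2271384 / 155701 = -14.59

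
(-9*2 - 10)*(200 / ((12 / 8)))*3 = -11200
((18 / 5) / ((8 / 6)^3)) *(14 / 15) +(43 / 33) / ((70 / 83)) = 273737 / 92400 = 2.96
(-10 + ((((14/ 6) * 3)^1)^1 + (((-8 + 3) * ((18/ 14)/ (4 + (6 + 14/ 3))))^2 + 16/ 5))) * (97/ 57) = 18040933/ 27036240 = 0.67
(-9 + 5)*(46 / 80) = -2.30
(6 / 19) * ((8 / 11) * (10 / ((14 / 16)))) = 3840 / 1463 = 2.62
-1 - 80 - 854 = -935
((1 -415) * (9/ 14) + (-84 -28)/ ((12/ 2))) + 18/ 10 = -29716/ 105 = -283.01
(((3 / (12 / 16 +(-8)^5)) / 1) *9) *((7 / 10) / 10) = -189 / 3276725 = -0.00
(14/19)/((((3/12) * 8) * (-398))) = -7/7562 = -0.00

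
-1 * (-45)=45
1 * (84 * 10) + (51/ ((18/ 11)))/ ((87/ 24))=73828/ 87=848.60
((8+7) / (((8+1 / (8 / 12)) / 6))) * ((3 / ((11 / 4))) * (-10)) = -21600 / 209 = -103.35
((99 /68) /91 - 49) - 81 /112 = -1230353 /24752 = -49.71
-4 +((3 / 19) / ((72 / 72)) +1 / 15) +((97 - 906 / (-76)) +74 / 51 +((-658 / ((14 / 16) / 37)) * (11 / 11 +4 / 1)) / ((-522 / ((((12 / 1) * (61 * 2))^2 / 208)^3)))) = 291591944109114.39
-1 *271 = -271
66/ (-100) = -0.66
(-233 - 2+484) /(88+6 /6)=249 /89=2.80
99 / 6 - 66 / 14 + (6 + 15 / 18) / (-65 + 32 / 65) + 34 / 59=9095966 / 742161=12.26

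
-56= -56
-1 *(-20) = 20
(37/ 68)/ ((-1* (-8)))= 0.07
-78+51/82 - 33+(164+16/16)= 4479/82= 54.62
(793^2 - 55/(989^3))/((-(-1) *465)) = 608324418188926/449823176085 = 1352.36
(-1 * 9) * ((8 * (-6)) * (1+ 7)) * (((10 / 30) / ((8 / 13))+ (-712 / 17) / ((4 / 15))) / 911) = -593.77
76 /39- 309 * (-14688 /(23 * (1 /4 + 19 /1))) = 708154948 /69069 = 10252.86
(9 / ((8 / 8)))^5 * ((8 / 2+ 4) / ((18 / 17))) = 446148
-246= -246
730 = 730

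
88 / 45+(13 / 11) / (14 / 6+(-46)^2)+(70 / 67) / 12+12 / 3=509472731 / 84305430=6.04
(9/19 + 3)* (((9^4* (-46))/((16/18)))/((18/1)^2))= -3640.20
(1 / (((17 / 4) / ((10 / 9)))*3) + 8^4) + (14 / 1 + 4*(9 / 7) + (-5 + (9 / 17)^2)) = 224520182 / 54621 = 4110.51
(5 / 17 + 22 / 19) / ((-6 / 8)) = -1876 / 969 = -1.94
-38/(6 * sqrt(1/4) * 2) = -19/3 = -6.33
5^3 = 125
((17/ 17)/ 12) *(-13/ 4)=-13/ 48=-0.27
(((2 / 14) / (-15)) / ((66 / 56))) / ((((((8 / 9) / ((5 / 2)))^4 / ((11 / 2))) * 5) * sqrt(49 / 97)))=-18225 * sqrt(97) / 229376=-0.78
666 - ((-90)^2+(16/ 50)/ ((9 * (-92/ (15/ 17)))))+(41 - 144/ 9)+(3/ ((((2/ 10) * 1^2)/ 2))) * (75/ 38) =-819023752/ 111435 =-7349.79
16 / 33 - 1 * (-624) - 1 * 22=602.48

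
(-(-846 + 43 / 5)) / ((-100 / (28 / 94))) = -29309 / 11750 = -2.49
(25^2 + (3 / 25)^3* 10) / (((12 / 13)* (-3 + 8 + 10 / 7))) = 177739289 / 1687500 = 105.33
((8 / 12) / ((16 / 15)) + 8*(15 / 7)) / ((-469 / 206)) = -102485 / 13132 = -7.80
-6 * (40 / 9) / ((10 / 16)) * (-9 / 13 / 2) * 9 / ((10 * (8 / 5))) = 108 / 13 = 8.31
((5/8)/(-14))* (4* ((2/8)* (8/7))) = -5/98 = -0.05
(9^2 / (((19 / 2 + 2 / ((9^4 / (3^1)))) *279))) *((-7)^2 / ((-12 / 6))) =-964467 / 1288267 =-0.75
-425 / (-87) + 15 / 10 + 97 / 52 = 37325 / 4524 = 8.25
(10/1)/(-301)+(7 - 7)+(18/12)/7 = 109/602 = 0.18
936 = 936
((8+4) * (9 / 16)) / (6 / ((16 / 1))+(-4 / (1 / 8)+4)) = -54 / 221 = -0.24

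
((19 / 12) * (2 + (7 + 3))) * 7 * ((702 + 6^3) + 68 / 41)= 5014898 / 41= 122314.59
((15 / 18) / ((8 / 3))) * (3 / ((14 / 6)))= 45 / 112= 0.40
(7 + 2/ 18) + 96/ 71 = 5408/ 639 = 8.46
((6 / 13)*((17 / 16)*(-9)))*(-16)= 918 / 13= 70.62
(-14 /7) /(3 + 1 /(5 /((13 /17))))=-0.63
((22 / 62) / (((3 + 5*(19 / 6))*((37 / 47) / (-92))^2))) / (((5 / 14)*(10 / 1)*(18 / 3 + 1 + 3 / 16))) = 6009045504 / 599450875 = 10.02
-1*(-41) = 41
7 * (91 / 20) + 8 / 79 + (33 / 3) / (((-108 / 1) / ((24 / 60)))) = 1361303 / 42660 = 31.91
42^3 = 74088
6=6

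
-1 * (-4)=4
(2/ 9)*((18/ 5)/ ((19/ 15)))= 12/ 19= 0.63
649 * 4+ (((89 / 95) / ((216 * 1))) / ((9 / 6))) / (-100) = 2596.00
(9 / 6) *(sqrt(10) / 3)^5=50 *sqrt(10) / 81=1.95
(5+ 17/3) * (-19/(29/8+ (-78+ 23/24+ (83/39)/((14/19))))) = 221312/77017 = 2.87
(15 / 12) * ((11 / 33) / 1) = 5 / 12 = 0.42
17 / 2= 8.50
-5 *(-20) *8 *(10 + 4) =11200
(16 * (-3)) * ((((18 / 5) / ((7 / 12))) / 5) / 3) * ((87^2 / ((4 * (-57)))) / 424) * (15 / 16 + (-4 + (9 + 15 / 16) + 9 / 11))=46117917 / 3876950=11.90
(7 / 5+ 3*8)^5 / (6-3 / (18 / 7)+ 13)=592838.03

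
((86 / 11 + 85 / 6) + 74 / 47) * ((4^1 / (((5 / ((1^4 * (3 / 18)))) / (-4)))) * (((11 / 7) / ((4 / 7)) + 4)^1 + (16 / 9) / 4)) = -18927979 / 209385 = -90.40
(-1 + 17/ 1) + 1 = 17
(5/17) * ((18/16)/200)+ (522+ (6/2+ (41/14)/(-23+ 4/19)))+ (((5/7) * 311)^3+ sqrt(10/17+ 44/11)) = sqrt(1326)/17+ 8857247283415551/807943360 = 10962710.32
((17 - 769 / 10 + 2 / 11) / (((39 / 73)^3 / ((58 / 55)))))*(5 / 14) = -147.50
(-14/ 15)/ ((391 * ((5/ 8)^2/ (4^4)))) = -229376/ 146625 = -1.56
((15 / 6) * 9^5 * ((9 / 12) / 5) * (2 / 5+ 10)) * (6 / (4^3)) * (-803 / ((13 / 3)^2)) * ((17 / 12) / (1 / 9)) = -195876929457 / 16640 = -11771450.09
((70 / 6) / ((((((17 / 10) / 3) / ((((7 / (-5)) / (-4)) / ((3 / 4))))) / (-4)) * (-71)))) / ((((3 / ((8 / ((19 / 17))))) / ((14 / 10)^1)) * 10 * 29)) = 10976 / 1760445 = 0.01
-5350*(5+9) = -74900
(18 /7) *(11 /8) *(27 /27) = 99 /28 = 3.54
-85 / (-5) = 17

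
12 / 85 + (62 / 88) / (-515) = 53857 / 385220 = 0.14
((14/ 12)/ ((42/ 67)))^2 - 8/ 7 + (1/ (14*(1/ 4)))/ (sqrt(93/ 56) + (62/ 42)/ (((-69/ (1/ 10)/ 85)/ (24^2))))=1543221213221/ 665712604368 - 2116*sqrt(1302)/ 2274811589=2.32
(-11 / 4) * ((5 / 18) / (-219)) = 55 / 15768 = 0.00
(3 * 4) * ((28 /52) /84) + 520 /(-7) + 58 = -1475 /91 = -16.21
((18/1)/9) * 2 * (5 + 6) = 44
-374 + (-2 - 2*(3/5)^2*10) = -1916/5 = -383.20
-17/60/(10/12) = -17/50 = -0.34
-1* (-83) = 83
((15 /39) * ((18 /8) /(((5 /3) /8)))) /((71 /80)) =4320 /923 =4.68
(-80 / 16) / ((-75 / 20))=4 / 3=1.33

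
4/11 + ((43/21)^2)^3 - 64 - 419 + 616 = 195353893046/943427331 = 207.07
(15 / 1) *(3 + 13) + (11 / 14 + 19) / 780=2621077 / 10920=240.03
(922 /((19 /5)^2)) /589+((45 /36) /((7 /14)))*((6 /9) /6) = 1478045 /3827322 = 0.39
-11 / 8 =-1.38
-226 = -226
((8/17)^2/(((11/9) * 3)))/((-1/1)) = -192/3179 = -0.06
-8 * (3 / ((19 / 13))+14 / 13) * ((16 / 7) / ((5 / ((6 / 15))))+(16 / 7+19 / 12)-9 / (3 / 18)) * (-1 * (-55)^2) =-19621539806 / 5187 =-3782830.11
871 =871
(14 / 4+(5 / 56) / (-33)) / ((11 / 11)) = 6463 / 1848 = 3.50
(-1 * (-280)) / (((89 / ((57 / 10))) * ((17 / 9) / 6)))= 86184 / 1513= 56.96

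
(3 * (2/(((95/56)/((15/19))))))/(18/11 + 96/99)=16632/15523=1.07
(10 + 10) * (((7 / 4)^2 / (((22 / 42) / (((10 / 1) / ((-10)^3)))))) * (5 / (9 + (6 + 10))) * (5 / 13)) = -1029 / 11440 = -0.09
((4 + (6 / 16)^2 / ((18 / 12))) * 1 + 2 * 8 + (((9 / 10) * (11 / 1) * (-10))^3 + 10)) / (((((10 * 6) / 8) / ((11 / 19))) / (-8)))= 599183.61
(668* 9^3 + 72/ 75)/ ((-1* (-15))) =4058108/ 125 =32464.86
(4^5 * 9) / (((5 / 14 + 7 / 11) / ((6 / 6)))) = 157696 / 17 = 9276.24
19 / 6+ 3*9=181 / 6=30.17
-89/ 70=-1.27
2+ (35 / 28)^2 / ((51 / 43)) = 2707 / 816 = 3.32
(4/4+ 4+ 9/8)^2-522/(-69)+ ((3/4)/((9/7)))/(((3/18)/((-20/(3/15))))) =-448841/1472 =-304.92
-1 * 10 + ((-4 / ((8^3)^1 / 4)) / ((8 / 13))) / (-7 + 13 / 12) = -9.99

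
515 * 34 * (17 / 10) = 29767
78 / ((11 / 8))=624 / 11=56.73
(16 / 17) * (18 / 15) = 96 / 85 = 1.13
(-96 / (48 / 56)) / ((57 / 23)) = -45.19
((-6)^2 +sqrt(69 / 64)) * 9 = 9 * sqrt(69) / 8 +324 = 333.34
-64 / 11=-5.82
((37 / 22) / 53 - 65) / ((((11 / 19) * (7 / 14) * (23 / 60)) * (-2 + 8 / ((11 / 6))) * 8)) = -21589605 / 697268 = -30.96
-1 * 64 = -64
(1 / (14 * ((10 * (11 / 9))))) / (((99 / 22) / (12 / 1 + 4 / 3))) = 4 / 231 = 0.02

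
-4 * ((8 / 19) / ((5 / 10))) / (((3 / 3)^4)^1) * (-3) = 192 / 19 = 10.11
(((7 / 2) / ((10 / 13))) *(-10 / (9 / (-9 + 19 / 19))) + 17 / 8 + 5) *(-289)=-989825 / 72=-13747.57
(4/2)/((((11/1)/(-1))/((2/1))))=-4/11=-0.36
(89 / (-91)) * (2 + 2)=-356 / 91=-3.91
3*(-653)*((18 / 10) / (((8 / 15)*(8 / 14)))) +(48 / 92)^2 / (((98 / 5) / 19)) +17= -9582956267 / 829472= -11553.08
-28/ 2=-14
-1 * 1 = -1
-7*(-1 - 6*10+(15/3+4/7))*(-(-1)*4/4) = 388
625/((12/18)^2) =5625/4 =1406.25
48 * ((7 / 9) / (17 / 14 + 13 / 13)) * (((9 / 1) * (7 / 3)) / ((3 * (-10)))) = -5488 / 465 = -11.80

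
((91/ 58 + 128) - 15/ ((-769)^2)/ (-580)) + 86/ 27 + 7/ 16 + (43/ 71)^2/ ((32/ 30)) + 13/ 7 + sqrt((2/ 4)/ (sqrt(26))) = 135.71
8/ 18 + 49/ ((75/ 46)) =6862/ 225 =30.50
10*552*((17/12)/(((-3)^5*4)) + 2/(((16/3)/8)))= 4022125/243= 16551.95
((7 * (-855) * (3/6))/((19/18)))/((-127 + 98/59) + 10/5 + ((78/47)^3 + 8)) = 17365954095/678516947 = 25.59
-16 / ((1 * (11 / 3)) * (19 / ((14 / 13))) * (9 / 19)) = -224 / 429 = -0.52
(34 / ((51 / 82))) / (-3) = -164 / 9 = -18.22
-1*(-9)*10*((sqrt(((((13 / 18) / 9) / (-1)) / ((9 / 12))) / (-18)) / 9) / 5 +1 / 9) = 10.15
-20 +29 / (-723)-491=-369482 / 723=-511.04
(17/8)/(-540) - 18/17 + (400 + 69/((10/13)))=35885519/73440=488.64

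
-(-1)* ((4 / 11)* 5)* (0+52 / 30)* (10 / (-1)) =-31.52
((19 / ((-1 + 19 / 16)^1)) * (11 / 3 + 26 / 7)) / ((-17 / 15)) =-235600 / 357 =-659.94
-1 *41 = -41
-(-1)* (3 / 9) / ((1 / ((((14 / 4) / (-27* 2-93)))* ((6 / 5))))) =-0.01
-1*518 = -518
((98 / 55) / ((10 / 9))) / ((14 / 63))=3969 / 550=7.22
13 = 13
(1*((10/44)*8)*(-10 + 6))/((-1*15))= 16/33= 0.48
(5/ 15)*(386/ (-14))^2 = 37249/ 147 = 253.39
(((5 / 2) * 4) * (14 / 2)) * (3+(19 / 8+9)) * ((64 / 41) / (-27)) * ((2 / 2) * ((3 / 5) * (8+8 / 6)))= -360640 / 1107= -325.78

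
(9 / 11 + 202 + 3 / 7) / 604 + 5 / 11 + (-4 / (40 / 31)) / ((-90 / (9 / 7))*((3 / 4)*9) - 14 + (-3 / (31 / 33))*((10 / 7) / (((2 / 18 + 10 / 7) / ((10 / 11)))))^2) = 290785162377481 / 364671592582990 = 0.80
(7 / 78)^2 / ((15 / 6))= 49 / 15210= 0.00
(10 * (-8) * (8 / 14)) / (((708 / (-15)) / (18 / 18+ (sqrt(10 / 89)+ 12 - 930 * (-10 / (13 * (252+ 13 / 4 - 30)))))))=400 * sqrt(890) / 36757+ 10826800 / 691067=15.99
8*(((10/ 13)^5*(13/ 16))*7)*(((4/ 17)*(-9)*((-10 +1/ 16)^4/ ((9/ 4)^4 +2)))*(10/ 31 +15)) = -59768544243515625/ 425841196924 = -140354.07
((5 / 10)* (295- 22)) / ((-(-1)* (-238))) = -39 / 68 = -0.57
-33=-33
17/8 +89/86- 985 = -337753/344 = -981.84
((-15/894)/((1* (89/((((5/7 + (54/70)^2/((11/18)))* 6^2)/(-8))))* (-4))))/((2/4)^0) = -204723/571814320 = -0.00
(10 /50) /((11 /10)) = 2 /11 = 0.18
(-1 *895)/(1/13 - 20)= 11635/259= 44.92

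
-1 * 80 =-80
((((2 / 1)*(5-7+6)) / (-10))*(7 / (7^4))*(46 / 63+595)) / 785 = -150124 / 84815325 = -0.00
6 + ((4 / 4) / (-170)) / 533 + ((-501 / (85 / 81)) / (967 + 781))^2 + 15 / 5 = 106776274571893 / 11766516741200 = 9.07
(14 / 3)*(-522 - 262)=-10976 / 3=-3658.67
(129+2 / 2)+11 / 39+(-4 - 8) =4613 / 39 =118.28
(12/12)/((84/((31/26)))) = 31/2184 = 0.01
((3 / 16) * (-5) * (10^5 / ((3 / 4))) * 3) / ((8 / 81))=-3796875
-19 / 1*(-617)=11723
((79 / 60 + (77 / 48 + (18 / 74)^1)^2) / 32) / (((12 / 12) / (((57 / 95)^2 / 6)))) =74589797 / 8411136000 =0.01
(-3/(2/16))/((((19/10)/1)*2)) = -120/19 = -6.32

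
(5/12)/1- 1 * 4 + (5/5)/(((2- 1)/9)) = 65/12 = 5.42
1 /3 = 0.33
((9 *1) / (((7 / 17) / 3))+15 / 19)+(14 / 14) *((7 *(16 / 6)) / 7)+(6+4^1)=31532 / 399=79.03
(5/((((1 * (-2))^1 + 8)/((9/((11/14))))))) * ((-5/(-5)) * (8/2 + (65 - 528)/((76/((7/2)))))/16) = -276465/26752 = -10.33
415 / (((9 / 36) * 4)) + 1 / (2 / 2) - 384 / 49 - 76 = 16276 / 49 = 332.16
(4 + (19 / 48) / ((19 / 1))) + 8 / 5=1349 / 240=5.62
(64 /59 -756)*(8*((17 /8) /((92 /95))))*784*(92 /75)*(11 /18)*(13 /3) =-161289031904 /4779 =-33749535.87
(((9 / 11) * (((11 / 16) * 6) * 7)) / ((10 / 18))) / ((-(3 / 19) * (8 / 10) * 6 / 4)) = -3591 / 16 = -224.44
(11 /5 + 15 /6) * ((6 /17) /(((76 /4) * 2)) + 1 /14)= 3431 /9044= 0.38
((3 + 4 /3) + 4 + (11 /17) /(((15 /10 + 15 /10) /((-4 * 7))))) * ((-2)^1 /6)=-13 /17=-0.76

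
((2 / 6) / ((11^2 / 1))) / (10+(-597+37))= -1 / 199650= -0.00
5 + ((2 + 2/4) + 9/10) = 42/5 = 8.40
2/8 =1/4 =0.25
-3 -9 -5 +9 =-8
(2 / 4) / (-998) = -1 / 1996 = -0.00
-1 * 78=-78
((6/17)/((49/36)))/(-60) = -0.00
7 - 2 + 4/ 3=19/ 3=6.33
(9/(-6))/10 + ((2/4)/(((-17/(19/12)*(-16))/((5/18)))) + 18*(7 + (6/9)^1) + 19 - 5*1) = 89215387/587520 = 151.85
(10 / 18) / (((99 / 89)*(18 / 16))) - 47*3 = -1127119 / 8019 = -140.56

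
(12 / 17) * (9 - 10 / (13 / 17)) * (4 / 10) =-1272 / 1105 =-1.15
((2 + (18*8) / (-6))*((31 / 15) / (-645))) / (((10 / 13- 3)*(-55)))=806 / 1402875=0.00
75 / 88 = 0.85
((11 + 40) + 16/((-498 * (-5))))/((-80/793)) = -50357879/99600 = -505.60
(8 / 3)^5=32768 / 243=134.85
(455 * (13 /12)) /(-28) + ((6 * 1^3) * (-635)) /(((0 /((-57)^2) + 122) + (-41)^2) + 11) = -19.70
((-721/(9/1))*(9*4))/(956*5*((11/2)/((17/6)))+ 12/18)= -73542/236627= -0.31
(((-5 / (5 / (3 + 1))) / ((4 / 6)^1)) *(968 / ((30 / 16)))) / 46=-7744 / 115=-67.34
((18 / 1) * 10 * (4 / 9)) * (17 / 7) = 1360 / 7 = 194.29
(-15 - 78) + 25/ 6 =-533/ 6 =-88.83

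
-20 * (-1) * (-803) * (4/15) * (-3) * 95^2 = 115953200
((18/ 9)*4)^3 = 512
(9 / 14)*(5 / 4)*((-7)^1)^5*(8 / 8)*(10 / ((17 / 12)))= -95333.82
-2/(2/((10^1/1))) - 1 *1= -11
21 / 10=2.10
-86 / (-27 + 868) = -86 / 841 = -0.10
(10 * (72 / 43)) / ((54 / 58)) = 2320 / 129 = 17.98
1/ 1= 1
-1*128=-128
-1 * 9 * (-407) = 3663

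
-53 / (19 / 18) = -50.21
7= 7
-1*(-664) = 664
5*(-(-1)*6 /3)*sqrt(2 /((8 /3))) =5*sqrt(3) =8.66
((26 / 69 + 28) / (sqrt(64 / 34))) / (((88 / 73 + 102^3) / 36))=214401*sqrt(34) / 1781770256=0.00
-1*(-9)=9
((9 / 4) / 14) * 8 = 9 / 7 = 1.29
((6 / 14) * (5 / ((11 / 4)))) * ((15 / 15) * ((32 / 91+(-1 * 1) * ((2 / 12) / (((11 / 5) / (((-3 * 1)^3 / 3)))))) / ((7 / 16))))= 993120 / 539539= 1.84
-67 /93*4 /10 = -134 /465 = -0.29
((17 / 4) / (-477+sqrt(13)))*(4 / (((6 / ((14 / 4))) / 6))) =-56763 / 455032 - 119*sqrt(13) / 455032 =-0.13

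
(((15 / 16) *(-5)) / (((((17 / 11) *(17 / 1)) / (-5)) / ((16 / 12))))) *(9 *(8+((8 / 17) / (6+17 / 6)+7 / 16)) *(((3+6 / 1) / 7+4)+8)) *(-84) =-101437.57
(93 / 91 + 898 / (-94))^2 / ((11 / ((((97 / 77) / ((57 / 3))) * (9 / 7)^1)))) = 1162289627712 / 2060694214579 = 0.56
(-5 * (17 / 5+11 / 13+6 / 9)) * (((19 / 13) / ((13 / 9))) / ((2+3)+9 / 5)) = -136515 / 37349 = -3.66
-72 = -72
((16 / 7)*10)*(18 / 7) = 2880 / 49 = 58.78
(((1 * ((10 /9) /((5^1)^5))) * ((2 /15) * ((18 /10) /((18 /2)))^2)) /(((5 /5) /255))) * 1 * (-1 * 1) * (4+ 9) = -884 /140625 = -0.01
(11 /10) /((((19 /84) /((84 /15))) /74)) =957264 /475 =2015.29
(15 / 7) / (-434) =-15 / 3038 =-0.00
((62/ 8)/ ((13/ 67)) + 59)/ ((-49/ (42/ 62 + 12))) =-25.60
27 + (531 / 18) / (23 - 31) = 373 / 16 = 23.31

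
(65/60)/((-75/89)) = -1157/900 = -1.29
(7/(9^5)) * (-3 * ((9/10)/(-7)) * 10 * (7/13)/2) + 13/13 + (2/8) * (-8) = -1.00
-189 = -189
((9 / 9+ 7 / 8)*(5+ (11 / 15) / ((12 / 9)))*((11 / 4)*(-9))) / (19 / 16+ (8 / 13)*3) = -428571 / 5048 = -84.90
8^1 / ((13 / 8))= 64 / 13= 4.92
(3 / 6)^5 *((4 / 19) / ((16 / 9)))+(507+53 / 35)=43285051 / 85120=508.52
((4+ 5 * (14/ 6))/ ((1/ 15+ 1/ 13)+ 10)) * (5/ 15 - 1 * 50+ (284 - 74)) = 1469455/ 5934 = 247.63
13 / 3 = 4.33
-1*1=-1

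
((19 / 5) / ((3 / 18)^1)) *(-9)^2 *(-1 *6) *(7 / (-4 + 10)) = -64638 / 5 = -12927.60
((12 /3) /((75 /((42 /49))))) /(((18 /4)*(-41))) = -16 /64575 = -0.00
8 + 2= 10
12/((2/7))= 42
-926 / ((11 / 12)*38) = -26.58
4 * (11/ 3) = 44/ 3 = 14.67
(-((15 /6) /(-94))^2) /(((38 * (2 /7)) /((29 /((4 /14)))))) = -35525 /5372288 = -0.01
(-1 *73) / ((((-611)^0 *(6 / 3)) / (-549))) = 40077 / 2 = 20038.50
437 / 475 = 23 / 25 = 0.92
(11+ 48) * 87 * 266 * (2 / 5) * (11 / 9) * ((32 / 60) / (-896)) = -357599 / 900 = -397.33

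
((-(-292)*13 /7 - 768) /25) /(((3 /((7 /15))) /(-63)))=2212 /25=88.48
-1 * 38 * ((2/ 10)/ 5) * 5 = -38/ 5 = -7.60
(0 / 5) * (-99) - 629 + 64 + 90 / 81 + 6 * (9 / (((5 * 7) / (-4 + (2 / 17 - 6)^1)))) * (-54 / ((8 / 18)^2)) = 2757271 / 765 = 3604.28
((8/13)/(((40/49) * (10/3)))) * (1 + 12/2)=1029/650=1.58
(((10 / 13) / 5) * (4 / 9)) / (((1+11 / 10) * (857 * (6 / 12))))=160 / 2105649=0.00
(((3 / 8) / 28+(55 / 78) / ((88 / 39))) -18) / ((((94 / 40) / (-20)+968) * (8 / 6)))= -98975 / 7226856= -0.01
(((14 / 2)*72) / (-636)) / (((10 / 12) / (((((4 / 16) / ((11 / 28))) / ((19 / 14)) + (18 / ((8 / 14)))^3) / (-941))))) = 3292418241 / 104234570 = 31.59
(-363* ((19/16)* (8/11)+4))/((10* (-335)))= 0.53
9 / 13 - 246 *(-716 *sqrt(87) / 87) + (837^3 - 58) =58712 *sqrt(87) / 29 + 7622890544 / 13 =586395079.45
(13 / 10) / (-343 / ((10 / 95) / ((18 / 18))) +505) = -0.00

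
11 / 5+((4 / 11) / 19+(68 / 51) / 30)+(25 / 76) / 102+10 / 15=3752149 / 1279080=2.93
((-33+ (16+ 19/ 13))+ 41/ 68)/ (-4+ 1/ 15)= 198045/ 52156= 3.80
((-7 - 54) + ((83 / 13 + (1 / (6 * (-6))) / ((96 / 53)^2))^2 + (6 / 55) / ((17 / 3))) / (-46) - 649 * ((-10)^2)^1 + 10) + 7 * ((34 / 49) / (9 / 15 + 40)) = -73846703482474300738659907 / 1136946839600486154240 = -64951.76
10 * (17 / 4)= 85 / 2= 42.50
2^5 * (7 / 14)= 16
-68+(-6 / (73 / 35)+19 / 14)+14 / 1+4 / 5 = -279617 / 5110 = -54.72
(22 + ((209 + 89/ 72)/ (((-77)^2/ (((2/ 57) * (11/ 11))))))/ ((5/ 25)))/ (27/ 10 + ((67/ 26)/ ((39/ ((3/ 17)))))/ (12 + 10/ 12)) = 8.15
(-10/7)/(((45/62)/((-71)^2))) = -625084/63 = -9921.97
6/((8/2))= 1.50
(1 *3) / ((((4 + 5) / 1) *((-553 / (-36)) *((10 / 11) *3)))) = 22 / 2765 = 0.01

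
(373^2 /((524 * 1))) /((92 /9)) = 1252161 /48208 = 25.97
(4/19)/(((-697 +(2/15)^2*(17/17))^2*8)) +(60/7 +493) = 468732237870359/934527389558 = 501.57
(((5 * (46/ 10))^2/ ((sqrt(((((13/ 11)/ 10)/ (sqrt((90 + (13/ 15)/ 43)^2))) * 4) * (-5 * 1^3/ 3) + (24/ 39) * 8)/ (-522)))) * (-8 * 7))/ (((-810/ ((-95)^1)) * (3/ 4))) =32645648 * sqrt(338793338879138)/ 550849707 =1090836.35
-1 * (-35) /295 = 7 /59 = 0.12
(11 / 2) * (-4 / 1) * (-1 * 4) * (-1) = -88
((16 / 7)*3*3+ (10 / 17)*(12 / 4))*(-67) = -178086 / 119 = -1496.52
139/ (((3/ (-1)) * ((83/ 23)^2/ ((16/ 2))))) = -28.46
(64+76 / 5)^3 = 62099136 / 125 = 496793.09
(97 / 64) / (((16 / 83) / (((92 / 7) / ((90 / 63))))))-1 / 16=185013 / 2560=72.27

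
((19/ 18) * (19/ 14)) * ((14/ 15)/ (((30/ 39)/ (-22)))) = -51623/ 1350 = -38.24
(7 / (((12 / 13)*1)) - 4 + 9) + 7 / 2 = 193 / 12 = 16.08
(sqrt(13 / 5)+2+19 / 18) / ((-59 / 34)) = -935 / 531 - 34*sqrt(65) / 295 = -2.69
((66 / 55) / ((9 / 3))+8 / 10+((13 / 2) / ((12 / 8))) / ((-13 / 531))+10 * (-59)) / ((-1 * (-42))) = -547 / 30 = -18.23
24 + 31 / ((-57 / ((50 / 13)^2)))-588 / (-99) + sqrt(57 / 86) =sqrt(4902) / 86 + 2319968 / 105963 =22.71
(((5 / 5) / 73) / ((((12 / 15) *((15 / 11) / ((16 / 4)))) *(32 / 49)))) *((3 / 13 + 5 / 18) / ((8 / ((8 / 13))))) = 64141 / 21318336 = 0.00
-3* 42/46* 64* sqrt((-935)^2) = -3769920/23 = -163909.57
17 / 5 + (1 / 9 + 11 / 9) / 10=53 / 15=3.53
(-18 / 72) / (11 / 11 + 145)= -1 / 584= -0.00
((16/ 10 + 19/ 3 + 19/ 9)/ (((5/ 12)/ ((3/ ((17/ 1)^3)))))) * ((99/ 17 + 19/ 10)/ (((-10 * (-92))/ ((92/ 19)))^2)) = 296738/ 94222128125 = 0.00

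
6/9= 2/3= 0.67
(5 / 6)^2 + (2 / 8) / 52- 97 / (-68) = 67649 / 31824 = 2.13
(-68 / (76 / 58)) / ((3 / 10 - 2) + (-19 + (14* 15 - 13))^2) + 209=1258094273 / 6019637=209.00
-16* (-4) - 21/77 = 701/11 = 63.73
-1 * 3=-3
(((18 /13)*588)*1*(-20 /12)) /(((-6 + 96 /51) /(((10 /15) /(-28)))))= -102 /13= -7.85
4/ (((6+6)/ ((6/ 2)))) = 1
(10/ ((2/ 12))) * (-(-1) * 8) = 480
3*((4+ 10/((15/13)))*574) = 21812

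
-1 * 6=-6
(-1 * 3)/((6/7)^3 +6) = -343/758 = -0.45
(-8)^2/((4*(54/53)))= 424/27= 15.70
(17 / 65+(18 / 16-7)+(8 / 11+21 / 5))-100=-115185 / 1144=-100.69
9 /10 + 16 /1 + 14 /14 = 179 /10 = 17.90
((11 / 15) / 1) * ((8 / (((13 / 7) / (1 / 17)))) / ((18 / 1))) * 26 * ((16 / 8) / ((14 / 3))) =88 / 765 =0.12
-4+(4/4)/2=-7/2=-3.50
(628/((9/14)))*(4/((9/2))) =70336/81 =868.35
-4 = -4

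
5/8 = 0.62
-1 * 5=-5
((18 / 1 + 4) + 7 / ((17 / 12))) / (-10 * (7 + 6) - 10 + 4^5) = 229 / 7514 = 0.03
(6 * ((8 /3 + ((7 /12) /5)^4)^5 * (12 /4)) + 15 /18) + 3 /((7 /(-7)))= 49275588149634953955212717829350412001 /20311991333683200000000000000000000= 2425.94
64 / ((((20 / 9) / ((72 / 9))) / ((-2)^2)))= 4608 / 5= 921.60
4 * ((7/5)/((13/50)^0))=28/5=5.60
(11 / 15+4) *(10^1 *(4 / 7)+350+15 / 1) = 12283 / 7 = 1754.71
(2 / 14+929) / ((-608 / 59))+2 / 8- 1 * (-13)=-20459 / 266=-76.91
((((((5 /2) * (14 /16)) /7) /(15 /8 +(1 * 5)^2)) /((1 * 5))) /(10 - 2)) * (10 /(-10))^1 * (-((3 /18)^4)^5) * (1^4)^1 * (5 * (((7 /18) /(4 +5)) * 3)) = 7 /135833598365219684352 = 0.00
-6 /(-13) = 6 /13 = 0.46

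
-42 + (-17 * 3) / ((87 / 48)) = -2034 / 29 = -70.14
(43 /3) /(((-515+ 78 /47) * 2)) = -2021 /144762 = -0.01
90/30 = 3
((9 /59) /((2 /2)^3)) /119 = 9 /7021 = 0.00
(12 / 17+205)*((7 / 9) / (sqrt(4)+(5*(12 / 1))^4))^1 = 24479 / 1982880306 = 0.00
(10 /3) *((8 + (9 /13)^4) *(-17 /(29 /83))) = -3316541390 /2484807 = -1334.73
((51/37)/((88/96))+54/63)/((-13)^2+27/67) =225321/16168075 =0.01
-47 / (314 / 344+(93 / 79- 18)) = 638636 / 216185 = 2.95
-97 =-97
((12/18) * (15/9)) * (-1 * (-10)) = 100/9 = 11.11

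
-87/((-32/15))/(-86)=-1305/2752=-0.47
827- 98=729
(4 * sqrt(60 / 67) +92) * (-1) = -92 - 8 * sqrt(1005) / 67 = -95.79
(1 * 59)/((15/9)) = 177/5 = 35.40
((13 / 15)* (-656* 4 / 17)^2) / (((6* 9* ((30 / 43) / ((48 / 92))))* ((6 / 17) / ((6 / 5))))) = 3848925184 / 3958875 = 972.23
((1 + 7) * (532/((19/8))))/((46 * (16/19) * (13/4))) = 4256/299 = 14.23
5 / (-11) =-5 / 11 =-0.45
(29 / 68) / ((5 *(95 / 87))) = 2523 / 32300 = 0.08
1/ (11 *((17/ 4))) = 4/ 187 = 0.02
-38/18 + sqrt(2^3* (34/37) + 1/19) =0.61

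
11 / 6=1.83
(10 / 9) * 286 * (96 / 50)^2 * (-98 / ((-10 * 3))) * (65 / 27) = 93277184 / 10125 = 9212.56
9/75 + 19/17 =526/425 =1.24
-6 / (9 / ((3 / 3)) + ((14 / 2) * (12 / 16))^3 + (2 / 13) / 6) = -14976 / 383707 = -0.04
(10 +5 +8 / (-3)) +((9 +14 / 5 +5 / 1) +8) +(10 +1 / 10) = 1417 / 30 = 47.23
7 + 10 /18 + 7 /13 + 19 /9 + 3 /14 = 10.42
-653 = -653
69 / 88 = 0.78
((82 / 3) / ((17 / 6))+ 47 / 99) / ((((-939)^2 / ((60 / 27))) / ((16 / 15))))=1090240 / 40066283961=0.00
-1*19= -19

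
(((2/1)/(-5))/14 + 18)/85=37/175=0.21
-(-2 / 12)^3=1 / 216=0.00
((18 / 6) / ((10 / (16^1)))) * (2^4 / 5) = 384 / 25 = 15.36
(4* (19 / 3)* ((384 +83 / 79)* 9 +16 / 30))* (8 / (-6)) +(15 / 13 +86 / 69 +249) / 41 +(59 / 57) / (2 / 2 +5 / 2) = -2035644611078636 / 17388717255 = -117066.98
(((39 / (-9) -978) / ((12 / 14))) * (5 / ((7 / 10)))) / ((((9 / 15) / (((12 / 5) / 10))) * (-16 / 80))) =147350 / 9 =16372.22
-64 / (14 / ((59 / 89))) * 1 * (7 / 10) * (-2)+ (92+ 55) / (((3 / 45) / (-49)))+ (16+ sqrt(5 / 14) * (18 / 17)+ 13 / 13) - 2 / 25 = -240353038 / 2225+ 9 * sqrt(70) / 119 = -108023.20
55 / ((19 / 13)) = 715 / 19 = 37.63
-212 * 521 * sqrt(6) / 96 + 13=-2805.24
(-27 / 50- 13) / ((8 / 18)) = -6093 / 200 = -30.46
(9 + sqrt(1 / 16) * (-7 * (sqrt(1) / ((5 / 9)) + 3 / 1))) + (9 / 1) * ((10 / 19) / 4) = 339 / 190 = 1.78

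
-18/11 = -1.64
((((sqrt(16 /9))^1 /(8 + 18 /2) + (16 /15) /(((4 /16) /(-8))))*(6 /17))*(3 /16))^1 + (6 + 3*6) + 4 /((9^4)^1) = 412350727 /18961290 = 21.75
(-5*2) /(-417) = 10 /417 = 0.02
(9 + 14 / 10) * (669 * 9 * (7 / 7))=313092 / 5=62618.40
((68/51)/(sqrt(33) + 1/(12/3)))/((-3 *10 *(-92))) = -2/545445 + 8 *sqrt(33)/545445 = 0.00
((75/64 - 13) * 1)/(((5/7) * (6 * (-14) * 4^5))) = 0.00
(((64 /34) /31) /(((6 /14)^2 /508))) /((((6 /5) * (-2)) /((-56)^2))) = -3122452480 /14229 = -219442.86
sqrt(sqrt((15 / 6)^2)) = sqrt(10) / 2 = 1.58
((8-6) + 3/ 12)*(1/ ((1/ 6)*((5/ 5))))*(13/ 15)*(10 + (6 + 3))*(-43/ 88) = -95589/ 880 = -108.62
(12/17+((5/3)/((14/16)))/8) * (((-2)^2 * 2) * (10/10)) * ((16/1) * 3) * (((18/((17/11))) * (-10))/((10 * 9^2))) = -948992/18207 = -52.12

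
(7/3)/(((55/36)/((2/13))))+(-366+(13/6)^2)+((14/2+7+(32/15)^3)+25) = -603013979/1930500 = -312.36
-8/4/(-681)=2/681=0.00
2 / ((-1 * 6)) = -1 / 3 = -0.33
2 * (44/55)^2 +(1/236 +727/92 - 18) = -299001/33925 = -8.81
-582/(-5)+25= 707/5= 141.40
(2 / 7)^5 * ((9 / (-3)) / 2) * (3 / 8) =-18 / 16807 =-0.00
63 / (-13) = -63 / 13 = -4.85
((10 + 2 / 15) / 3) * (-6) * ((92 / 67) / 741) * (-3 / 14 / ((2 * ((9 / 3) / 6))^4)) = 736 / 91455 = 0.01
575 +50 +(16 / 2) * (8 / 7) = 4439 / 7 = 634.14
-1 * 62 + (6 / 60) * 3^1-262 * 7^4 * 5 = -31453717 / 10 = -3145371.70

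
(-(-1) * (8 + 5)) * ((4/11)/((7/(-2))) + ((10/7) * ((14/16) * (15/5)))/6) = 4173/616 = 6.77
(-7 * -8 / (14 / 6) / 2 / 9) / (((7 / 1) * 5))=4 / 105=0.04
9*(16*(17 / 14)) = 1224 / 7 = 174.86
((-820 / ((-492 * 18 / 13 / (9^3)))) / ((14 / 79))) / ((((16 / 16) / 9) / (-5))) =-6239025 / 28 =-222822.32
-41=-41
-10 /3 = -3.33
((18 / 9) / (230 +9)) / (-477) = -2 / 114003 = -0.00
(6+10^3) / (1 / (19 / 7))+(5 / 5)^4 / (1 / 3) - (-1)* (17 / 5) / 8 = 765519 / 280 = 2734.00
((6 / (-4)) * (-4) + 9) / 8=15 / 8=1.88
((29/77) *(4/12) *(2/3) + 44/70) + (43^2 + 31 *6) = 2035.71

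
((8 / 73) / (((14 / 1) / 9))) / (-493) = -0.00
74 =74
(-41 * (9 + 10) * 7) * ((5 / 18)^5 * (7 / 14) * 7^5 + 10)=-492478070455 / 3779136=-130314.99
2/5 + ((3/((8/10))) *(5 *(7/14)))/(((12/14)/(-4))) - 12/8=-897/20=-44.85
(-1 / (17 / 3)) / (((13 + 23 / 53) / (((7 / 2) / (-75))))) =371 / 605200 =0.00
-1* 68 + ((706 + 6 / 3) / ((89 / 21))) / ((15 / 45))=38552 / 89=433.17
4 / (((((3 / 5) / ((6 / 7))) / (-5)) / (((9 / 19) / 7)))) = -1800 / 931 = -1.93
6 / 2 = 3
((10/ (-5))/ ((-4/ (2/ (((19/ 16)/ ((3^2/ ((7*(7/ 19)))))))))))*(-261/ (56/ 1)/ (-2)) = 2349/ 343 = 6.85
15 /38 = 0.39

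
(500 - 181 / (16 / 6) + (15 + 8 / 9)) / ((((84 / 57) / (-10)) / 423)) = -144027505 / 112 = -1285959.87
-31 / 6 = -5.17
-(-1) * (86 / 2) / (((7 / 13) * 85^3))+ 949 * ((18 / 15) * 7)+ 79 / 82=2810390436863 / 352507750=7972.56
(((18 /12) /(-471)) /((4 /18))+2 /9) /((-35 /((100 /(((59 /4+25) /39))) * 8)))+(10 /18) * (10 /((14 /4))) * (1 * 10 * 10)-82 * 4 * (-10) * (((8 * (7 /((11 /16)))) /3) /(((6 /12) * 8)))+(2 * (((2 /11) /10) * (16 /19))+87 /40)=4678952743957 /208690680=22420.52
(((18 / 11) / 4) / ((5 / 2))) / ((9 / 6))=6 / 55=0.11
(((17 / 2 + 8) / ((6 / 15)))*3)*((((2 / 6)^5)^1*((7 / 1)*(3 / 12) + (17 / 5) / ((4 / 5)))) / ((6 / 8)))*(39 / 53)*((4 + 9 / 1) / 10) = 1859 / 477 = 3.90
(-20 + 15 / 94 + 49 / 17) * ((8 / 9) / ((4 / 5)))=-18.84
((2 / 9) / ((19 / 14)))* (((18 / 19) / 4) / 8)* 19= 7 / 76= 0.09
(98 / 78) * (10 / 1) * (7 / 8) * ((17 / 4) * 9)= 87465 / 208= 420.50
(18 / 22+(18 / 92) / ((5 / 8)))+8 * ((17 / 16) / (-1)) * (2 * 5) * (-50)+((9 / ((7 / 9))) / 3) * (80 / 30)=37734847 / 8855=4261.42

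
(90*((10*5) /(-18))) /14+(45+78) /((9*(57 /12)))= -5977 /399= -14.98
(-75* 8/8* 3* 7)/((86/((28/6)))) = -3675/43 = -85.47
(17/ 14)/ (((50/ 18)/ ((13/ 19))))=0.30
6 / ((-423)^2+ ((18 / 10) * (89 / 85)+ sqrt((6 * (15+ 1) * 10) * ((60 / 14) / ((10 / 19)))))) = 37705956225 / 1124459743120087 - 722500 * sqrt(665) / 1124459743120087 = 0.00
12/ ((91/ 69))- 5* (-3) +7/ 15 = 24.57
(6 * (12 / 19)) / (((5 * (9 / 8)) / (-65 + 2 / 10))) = -20736 / 475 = -43.65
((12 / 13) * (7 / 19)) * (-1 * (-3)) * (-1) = -252 / 247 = -1.02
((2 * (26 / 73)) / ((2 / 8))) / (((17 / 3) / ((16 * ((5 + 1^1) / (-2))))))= -29952 / 1241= -24.14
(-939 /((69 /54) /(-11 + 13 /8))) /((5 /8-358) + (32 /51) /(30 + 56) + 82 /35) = -97298475750 /5013987511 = -19.41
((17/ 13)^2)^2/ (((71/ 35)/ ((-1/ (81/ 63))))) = -20462645/ 18250479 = -1.12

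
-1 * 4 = -4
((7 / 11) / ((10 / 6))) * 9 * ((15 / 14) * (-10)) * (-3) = 1215 / 11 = 110.45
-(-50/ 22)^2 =-625/ 121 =-5.17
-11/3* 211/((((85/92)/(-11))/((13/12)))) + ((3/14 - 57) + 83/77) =1169037491/117810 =9923.08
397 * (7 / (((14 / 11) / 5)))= 21835 / 2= 10917.50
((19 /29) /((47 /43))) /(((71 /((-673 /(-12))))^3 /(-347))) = -86416510198283 /842974893504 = -102.51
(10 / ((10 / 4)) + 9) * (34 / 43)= 442 / 43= 10.28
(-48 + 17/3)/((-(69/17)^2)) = 36703/14283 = 2.57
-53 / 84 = -0.63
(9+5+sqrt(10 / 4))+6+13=sqrt(10) / 2+33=34.58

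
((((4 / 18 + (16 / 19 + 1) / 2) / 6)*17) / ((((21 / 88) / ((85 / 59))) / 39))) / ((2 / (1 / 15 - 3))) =-710989708 / 635607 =-1118.60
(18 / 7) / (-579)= -6 / 1351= -0.00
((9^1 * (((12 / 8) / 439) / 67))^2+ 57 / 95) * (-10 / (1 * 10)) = -10381498473 / 17302491380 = -0.60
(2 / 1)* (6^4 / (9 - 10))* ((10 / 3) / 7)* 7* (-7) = 60480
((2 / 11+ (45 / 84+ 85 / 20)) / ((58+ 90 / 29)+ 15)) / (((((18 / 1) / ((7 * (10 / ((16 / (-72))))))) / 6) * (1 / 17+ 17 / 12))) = -33943050 / 7307377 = -4.65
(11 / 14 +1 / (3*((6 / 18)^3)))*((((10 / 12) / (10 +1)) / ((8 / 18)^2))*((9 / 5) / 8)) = 33291 / 39424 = 0.84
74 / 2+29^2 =878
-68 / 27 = -2.52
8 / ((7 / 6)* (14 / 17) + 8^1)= 408 / 457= 0.89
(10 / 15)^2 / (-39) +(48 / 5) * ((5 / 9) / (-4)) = -472 / 351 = -1.34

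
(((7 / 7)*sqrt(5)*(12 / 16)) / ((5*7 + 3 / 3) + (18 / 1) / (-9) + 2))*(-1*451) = -451*sqrt(5) / 48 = -21.01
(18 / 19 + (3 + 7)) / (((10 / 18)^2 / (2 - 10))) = -134784 / 475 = -283.76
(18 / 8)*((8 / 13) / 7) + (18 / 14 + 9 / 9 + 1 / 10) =2351 / 910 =2.58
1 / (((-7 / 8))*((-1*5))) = 0.23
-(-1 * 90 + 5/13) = 1165/13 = 89.62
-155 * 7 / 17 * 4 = -4340 / 17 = -255.29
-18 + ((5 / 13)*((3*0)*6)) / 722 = -18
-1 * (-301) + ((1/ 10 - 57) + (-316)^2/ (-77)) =-810603/ 770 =-1052.73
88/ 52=22/ 13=1.69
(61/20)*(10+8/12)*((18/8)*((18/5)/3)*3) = 6588/25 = 263.52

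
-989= -989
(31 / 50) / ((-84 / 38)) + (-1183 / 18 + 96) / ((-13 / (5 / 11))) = -1.34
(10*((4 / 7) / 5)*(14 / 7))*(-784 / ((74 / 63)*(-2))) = 28224 / 37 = 762.81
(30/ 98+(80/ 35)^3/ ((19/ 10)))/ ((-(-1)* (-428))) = -42955/ 2789276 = -0.02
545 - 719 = -174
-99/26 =-3.81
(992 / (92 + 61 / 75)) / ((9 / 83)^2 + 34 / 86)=5509822200 / 209867189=26.25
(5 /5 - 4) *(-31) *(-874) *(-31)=2519742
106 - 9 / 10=1051 / 10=105.10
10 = 10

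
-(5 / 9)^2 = -25 / 81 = -0.31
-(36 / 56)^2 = -81 / 196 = -0.41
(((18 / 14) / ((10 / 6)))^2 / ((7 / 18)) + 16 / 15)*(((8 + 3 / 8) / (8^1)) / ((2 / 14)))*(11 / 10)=24618011 / 1176000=20.93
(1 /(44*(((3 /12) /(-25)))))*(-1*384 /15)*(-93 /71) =-59520 /781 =-76.21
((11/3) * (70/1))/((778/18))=2310/389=5.94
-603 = -603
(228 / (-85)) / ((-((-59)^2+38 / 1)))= 76 / 99705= 0.00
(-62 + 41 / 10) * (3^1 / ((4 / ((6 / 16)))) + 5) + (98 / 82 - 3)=-4035571 / 13120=-307.59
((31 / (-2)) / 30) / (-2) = 31 / 120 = 0.26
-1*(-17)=17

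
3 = 3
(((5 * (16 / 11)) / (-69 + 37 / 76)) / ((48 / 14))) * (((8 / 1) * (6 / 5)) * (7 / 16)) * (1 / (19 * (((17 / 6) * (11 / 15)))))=-0.00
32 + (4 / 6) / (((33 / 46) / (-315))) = -2868 / 11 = -260.73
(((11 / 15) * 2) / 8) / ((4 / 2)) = 11 / 120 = 0.09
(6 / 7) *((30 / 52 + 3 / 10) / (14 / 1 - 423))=-342 / 186095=-0.00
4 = 4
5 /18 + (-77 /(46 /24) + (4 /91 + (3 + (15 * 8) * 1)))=3132511 /37674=83.15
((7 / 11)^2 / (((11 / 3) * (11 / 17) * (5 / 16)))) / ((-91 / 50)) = -57120 / 190333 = -0.30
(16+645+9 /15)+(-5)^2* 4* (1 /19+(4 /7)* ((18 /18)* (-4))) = 438.29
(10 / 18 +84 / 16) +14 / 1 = 713 / 36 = 19.81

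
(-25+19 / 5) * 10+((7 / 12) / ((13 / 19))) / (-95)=-165367 / 780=-212.01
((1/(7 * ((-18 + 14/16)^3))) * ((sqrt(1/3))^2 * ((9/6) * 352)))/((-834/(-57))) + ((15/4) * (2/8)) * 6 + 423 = 428.62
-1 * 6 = -6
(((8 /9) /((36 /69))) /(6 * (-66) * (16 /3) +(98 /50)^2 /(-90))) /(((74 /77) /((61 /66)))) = -30690625 /39561199533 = -0.00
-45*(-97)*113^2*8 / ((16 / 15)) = 836050275 / 2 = 418025137.50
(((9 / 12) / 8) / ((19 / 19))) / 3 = 1 / 32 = 0.03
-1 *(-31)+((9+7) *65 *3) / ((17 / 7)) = 22367 / 17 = 1315.71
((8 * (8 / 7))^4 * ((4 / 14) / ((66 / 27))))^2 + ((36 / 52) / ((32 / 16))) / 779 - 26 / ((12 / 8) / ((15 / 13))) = 667031.00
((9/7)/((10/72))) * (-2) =-648/35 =-18.51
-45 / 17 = -2.65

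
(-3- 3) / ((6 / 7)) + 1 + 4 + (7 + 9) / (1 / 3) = 46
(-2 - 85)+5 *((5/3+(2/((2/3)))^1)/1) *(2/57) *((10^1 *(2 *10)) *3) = 404.23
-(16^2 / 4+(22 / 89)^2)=-507428 / 7921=-64.06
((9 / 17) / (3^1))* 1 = 3 / 17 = 0.18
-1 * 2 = -2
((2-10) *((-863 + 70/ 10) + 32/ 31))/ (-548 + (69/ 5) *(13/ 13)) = -1060160/ 82801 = -12.80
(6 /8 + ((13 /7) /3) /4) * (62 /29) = 1178 /609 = 1.93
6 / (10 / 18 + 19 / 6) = 108 / 67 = 1.61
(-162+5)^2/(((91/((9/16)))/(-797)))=-176807277/1456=-121433.57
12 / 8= 3 / 2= 1.50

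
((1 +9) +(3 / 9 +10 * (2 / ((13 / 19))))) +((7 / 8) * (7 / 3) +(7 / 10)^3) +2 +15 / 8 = 595709 / 13000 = 45.82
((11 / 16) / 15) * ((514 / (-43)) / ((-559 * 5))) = 2827 / 14422200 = 0.00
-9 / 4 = -2.25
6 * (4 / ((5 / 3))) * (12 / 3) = 288 / 5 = 57.60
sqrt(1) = 1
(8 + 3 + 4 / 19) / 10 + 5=1163 / 190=6.12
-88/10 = -44/5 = -8.80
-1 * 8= -8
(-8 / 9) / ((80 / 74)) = -37 / 45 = -0.82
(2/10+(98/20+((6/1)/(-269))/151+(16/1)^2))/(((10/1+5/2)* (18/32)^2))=27150374144/411267375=66.02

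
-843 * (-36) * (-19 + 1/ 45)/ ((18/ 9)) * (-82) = 118067208/ 5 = 23613441.60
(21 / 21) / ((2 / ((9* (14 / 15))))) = 21 / 5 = 4.20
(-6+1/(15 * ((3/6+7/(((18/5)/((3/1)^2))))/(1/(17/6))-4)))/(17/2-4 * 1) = -8458/6345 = -1.33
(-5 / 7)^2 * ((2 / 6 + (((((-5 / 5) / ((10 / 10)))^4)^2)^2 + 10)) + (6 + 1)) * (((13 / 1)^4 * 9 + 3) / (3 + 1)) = 29453875 / 49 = 601099.49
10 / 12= 5 / 6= 0.83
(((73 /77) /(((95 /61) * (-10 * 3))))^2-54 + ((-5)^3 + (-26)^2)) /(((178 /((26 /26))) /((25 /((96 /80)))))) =23934696171709 /411464536560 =58.17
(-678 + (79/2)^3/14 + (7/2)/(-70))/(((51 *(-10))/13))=-27111331/285600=-94.93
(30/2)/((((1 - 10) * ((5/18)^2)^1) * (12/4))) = -36/5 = -7.20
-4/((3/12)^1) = -16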